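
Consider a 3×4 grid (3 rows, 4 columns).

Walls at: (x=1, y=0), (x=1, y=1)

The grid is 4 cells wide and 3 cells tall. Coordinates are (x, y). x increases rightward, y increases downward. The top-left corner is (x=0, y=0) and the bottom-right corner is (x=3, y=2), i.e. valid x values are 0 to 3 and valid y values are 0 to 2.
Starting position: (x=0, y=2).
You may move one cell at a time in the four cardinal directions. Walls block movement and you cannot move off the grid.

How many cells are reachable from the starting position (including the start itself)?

BFS flood-fill from (x=0, y=2):
  Distance 0: (x=0, y=2)
  Distance 1: (x=0, y=1), (x=1, y=2)
  Distance 2: (x=0, y=0), (x=2, y=2)
  Distance 3: (x=2, y=1), (x=3, y=2)
  Distance 4: (x=2, y=0), (x=3, y=1)
  Distance 5: (x=3, y=0)
Total reachable: 10 (grid has 10 open cells total)

Answer: Reachable cells: 10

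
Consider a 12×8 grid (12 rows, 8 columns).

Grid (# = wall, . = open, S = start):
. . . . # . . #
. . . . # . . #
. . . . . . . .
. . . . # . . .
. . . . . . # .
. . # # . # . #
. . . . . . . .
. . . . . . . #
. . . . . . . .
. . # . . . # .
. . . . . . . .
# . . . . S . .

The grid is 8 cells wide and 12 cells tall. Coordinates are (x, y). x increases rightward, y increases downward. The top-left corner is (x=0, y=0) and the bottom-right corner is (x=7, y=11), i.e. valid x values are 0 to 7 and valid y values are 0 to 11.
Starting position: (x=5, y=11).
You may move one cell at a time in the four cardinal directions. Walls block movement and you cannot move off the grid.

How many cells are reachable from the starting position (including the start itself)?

Answer: Reachable cells: 82

Derivation:
BFS flood-fill from (x=5, y=11):
  Distance 0: (x=5, y=11)
  Distance 1: (x=5, y=10), (x=4, y=11), (x=6, y=11)
  Distance 2: (x=5, y=9), (x=4, y=10), (x=6, y=10), (x=3, y=11), (x=7, y=11)
  Distance 3: (x=5, y=8), (x=4, y=9), (x=3, y=10), (x=7, y=10), (x=2, y=11)
  Distance 4: (x=5, y=7), (x=4, y=8), (x=6, y=8), (x=3, y=9), (x=7, y=9), (x=2, y=10), (x=1, y=11)
  Distance 5: (x=5, y=6), (x=4, y=7), (x=6, y=7), (x=3, y=8), (x=7, y=8), (x=1, y=10)
  Distance 6: (x=4, y=6), (x=6, y=6), (x=3, y=7), (x=2, y=8), (x=1, y=9), (x=0, y=10)
  Distance 7: (x=4, y=5), (x=6, y=5), (x=3, y=6), (x=7, y=6), (x=2, y=7), (x=1, y=8), (x=0, y=9)
  Distance 8: (x=4, y=4), (x=2, y=6), (x=1, y=7), (x=0, y=8)
  Distance 9: (x=3, y=4), (x=5, y=4), (x=1, y=6), (x=0, y=7)
  Distance 10: (x=3, y=3), (x=5, y=3), (x=2, y=4), (x=1, y=5), (x=0, y=6)
  Distance 11: (x=3, y=2), (x=5, y=2), (x=2, y=3), (x=6, y=3), (x=1, y=4), (x=0, y=5)
  Distance 12: (x=3, y=1), (x=5, y=1), (x=2, y=2), (x=4, y=2), (x=6, y=2), (x=1, y=3), (x=7, y=3), (x=0, y=4)
  Distance 13: (x=3, y=0), (x=5, y=0), (x=2, y=1), (x=6, y=1), (x=1, y=2), (x=7, y=2), (x=0, y=3), (x=7, y=4)
  Distance 14: (x=2, y=0), (x=6, y=0), (x=1, y=1), (x=0, y=2)
  Distance 15: (x=1, y=0), (x=0, y=1)
  Distance 16: (x=0, y=0)
Total reachable: 82 (grid has 82 open cells total)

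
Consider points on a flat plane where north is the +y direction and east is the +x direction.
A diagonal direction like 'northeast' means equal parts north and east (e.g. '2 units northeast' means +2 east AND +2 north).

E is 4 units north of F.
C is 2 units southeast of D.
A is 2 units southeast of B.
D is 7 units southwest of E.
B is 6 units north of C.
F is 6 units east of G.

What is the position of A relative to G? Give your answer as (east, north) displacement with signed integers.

Answer: A is at (east=3, north=-1) relative to G.

Derivation:
Place G at the origin (east=0, north=0).
  F is 6 units east of G: delta (east=+6, north=+0); F at (east=6, north=0).
  E is 4 units north of F: delta (east=+0, north=+4); E at (east=6, north=4).
  D is 7 units southwest of E: delta (east=-7, north=-7); D at (east=-1, north=-3).
  C is 2 units southeast of D: delta (east=+2, north=-2); C at (east=1, north=-5).
  B is 6 units north of C: delta (east=+0, north=+6); B at (east=1, north=1).
  A is 2 units southeast of B: delta (east=+2, north=-2); A at (east=3, north=-1).
Therefore A relative to G: (east=3, north=-1).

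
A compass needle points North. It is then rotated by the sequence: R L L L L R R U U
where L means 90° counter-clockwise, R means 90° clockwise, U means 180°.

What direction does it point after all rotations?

Start: North
  R (right (90° clockwise)) -> East
  L (left (90° counter-clockwise)) -> North
  L (left (90° counter-clockwise)) -> West
  L (left (90° counter-clockwise)) -> South
  L (left (90° counter-clockwise)) -> East
  R (right (90° clockwise)) -> South
  R (right (90° clockwise)) -> West
  U (U-turn (180°)) -> East
  U (U-turn (180°)) -> West
Final: West

Answer: Final heading: West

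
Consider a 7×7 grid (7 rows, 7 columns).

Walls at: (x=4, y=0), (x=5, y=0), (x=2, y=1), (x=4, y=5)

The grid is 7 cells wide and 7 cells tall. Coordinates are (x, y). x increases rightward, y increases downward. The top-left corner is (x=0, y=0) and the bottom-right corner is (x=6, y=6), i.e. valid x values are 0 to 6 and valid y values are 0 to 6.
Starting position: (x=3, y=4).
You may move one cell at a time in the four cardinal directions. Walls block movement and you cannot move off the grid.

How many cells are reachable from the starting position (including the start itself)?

BFS flood-fill from (x=3, y=4):
  Distance 0: (x=3, y=4)
  Distance 1: (x=3, y=3), (x=2, y=4), (x=4, y=4), (x=3, y=5)
  Distance 2: (x=3, y=2), (x=2, y=3), (x=4, y=3), (x=1, y=4), (x=5, y=4), (x=2, y=5), (x=3, y=6)
  Distance 3: (x=3, y=1), (x=2, y=2), (x=4, y=2), (x=1, y=3), (x=5, y=3), (x=0, y=4), (x=6, y=4), (x=1, y=5), (x=5, y=5), (x=2, y=6), (x=4, y=6)
  Distance 4: (x=3, y=0), (x=4, y=1), (x=1, y=2), (x=5, y=2), (x=0, y=3), (x=6, y=3), (x=0, y=5), (x=6, y=5), (x=1, y=6), (x=5, y=6)
  Distance 5: (x=2, y=0), (x=1, y=1), (x=5, y=1), (x=0, y=2), (x=6, y=2), (x=0, y=6), (x=6, y=6)
  Distance 6: (x=1, y=0), (x=0, y=1), (x=6, y=1)
  Distance 7: (x=0, y=0), (x=6, y=0)
Total reachable: 45 (grid has 45 open cells total)

Answer: Reachable cells: 45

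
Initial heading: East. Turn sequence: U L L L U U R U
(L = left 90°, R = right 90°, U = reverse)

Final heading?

Answer: Final heading: West

Derivation:
Start: East
  U (U-turn (180°)) -> West
  L (left (90° counter-clockwise)) -> South
  L (left (90° counter-clockwise)) -> East
  L (left (90° counter-clockwise)) -> North
  U (U-turn (180°)) -> South
  U (U-turn (180°)) -> North
  R (right (90° clockwise)) -> East
  U (U-turn (180°)) -> West
Final: West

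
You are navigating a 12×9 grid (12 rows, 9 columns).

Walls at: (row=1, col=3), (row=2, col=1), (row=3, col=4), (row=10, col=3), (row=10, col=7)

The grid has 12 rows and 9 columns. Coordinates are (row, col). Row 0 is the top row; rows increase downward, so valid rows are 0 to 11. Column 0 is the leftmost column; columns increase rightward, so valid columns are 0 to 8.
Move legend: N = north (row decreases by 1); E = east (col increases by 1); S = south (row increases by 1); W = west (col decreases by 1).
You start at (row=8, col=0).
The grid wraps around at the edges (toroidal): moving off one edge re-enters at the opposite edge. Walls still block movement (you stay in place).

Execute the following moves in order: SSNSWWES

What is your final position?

Start: (row=8, col=0)
  S (south): (row=8, col=0) -> (row=9, col=0)
  S (south): (row=9, col=0) -> (row=10, col=0)
  N (north): (row=10, col=0) -> (row=9, col=0)
  S (south): (row=9, col=0) -> (row=10, col=0)
  W (west): (row=10, col=0) -> (row=10, col=8)
  W (west): blocked, stay at (row=10, col=8)
  E (east): (row=10, col=8) -> (row=10, col=0)
  S (south): (row=10, col=0) -> (row=11, col=0)
Final: (row=11, col=0)

Answer: Final position: (row=11, col=0)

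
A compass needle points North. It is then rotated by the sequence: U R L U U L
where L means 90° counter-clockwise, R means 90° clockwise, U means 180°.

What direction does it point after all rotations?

Start: North
  U (U-turn (180°)) -> South
  R (right (90° clockwise)) -> West
  L (left (90° counter-clockwise)) -> South
  U (U-turn (180°)) -> North
  U (U-turn (180°)) -> South
  L (left (90° counter-clockwise)) -> East
Final: East

Answer: Final heading: East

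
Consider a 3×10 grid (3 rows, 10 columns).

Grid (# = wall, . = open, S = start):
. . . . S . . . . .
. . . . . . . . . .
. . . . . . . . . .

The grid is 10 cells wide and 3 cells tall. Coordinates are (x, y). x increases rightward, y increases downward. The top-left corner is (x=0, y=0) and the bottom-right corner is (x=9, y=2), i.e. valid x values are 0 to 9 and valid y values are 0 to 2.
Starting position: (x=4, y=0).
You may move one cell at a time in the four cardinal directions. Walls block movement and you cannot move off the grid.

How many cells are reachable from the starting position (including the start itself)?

Answer: Reachable cells: 30

Derivation:
BFS flood-fill from (x=4, y=0):
  Distance 0: (x=4, y=0)
  Distance 1: (x=3, y=0), (x=5, y=0), (x=4, y=1)
  Distance 2: (x=2, y=0), (x=6, y=0), (x=3, y=1), (x=5, y=1), (x=4, y=2)
  Distance 3: (x=1, y=0), (x=7, y=0), (x=2, y=1), (x=6, y=1), (x=3, y=2), (x=5, y=2)
  Distance 4: (x=0, y=0), (x=8, y=0), (x=1, y=1), (x=7, y=1), (x=2, y=2), (x=6, y=2)
  Distance 5: (x=9, y=0), (x=0, y=1), (x=8, y=1), (x=1, y=2), (x=7, y=2)
  Distance 6: (x=9, y=1), (x=0, y=2), (x=8, y=2)
  Distance 7: (x=9, y=2)
Total reachable: 30 (grid has 30 open cells total)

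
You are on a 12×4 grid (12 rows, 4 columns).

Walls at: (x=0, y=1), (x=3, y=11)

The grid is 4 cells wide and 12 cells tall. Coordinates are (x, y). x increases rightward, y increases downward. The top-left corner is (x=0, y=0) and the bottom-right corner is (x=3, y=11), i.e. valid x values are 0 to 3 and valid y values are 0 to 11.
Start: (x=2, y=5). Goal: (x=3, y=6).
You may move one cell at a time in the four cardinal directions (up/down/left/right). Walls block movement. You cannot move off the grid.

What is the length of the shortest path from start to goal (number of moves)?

Answer: Shortest path length: 2

Derivation:
BFS from (x=2, y=5) until reaching (x=3, y=6):
  Distance 0: (x=2, y=5)
  Distance 1: (x=2, y=4), (x=1, y=5), (x=3, y=5), (x=2, y=6)
  Distance 2: (x=2, y=3), (x=1, y=4), (x=3, y=4), (x=0, y=5), (x=1, y=6), (x=3, y=6), (x=2, y=7)  <- goal reached here
One shortest path (2 moves): (x=2, y=5) -> (x=3, y=5) -> (x=3, y=6)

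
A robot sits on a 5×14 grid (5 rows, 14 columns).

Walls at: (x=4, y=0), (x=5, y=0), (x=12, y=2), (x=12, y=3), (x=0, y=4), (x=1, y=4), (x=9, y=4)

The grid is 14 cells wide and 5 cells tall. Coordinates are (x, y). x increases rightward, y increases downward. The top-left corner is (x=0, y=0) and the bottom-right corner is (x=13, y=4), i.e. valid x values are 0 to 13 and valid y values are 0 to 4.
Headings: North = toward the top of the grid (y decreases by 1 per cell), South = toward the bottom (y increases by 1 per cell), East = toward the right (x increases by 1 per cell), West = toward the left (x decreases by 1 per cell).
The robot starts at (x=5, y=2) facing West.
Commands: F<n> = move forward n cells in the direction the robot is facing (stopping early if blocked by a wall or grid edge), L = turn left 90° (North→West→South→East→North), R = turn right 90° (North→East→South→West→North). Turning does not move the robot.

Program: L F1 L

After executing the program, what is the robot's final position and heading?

Start: (x=5, y=2), facing West
  L: turn left, now facing South
  F1: move forward 1, now at (x=5, y=3)
  L: turn left, now facing East
Final: (x=5, y=3), facing East

Answer: Final position: (x=5, y=3), facing East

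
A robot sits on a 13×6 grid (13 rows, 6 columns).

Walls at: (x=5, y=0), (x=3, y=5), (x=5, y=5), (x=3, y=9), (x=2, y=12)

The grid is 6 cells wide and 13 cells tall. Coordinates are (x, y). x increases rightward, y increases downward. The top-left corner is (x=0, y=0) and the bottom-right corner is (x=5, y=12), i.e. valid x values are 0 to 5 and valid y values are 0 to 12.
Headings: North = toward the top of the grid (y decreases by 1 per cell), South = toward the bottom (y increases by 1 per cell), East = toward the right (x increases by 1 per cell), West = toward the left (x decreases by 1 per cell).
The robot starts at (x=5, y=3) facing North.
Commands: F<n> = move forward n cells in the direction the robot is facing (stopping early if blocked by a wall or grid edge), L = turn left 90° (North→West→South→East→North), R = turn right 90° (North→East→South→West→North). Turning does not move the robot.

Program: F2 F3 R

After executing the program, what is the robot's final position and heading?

Start: (x=5, y=3), facing North
  F2: move forward 2, now at (x=5, y=1)
  F3: move forward 0/3 (blocked), now at (x=5, y=1)
  R: turn right, now facing East
Final: (x=5, y=1), facing East

Answer: Final position: (x=5, y=1), facing East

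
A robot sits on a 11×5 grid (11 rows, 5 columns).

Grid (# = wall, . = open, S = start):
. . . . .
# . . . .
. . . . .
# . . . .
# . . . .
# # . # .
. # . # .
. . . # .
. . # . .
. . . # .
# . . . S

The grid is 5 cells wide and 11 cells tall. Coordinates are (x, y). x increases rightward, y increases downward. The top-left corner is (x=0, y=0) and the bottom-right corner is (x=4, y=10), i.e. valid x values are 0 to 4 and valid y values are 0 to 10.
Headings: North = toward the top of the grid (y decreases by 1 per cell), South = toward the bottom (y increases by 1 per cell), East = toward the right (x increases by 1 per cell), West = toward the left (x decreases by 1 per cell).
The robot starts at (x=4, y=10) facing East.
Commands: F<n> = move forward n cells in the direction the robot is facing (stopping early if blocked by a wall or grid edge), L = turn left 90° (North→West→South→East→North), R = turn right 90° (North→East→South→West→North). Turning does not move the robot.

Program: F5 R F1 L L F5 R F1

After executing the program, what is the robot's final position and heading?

Answer: Final position: (x=4, y=5), facing East

Derivation:
Start: (x=4, y=10), facing East
  F5: move forward 0/5 (blocked), now at (x=4, y=10)
  R: turn right, now facing South
  F1: move forward 0/1 (blocked), now at (x=4, y=10)
  L: turn left, now facing East
  L: turn left, now facing North
  F5: move forward 5, now at (x=4, y=5)
  R: turn right, now facing East
  F1: move forward 0/1 (blocked), now at (x=4, y=5)
Final: (x=4, y=5), facing East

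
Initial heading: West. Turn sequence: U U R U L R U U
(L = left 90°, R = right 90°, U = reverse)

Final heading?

Answer: Final heading: South

Derivation:
Start: West
  U (U-turn (180°)) -> East
  U (U-turn (180°)) -> West
  R (right (90° clockwise)) -> North
  U (U-turn (180°)) -> South
  L (left (90° counter-clockwise)) -> East
  R (right (90° clockwise)) -> South
  U (U-turn (180°)) -> North
  U (U-turn (180°)) -> South
Final: South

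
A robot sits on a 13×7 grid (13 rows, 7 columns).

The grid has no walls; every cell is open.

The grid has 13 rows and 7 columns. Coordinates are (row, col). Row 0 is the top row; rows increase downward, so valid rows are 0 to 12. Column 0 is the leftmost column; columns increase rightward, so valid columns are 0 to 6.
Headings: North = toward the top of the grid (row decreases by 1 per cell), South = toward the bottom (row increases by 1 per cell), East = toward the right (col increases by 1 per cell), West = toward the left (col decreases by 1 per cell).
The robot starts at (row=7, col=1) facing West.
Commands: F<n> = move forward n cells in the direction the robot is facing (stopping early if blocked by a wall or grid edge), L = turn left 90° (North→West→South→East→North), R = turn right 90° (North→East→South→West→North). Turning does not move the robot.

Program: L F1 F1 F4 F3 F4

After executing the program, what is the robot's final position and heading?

Answer: Final position: (row=12, col=1), facing South

Derivation:
Start: (row=7, col=1), facing West
  L: turn left, now facing South
  F1: move forward 1, now at (row=8, col=1)
  F1: move forward 1, now at (row=9, col=1)
  F4: move forward 3/4 (blocked), now at (row=12, col=1)
  F3: move forward 0/3 (blocked), now at (row=12, col=1)
  F4: move forward 0/4 (blocked), now at (row=12, col=1)
Final: (row=12, col=1), facing South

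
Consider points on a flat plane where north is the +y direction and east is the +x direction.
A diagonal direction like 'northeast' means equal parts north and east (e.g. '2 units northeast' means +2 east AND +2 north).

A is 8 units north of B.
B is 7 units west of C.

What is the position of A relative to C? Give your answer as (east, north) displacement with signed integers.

Answer: A is at (east=-7, north=8) relative to C.

Derivation:
Place C at the origin (east=0, north=0).
  B is 7 units west of C: delta (east=-7, north=+0); B at (east=-7, north=0).
  A is 8 units north of B: delta (east=+0, north=+8); A at (east=-7, north=8).
Therefore A relative to C: (east=-7, north=8).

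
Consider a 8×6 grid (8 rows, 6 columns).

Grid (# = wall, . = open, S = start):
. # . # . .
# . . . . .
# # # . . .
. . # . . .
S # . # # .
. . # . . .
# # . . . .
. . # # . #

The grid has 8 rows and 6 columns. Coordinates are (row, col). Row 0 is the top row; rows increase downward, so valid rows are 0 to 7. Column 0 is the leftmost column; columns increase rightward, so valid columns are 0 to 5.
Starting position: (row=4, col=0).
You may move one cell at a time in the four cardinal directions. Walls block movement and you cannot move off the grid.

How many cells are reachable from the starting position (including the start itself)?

BFS flood-fill from (row=4, col=0):
  Distance 0: (row=4, col=0)
  Distance 1: (row=3, col=0), (row=5, col=0)
  Distance 2: (row=3, col=1), (row=5, col=1)
Total reachable: 5 (grid has 32 open cells total)

Answer: Reachable cells: 5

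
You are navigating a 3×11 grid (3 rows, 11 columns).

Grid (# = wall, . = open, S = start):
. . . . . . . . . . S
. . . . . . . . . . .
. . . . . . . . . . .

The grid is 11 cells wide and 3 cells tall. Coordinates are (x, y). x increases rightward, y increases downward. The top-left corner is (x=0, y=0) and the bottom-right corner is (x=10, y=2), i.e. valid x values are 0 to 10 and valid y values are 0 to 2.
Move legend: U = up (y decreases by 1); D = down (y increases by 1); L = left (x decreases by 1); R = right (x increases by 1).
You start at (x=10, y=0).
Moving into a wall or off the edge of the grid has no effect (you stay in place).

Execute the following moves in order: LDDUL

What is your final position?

Start: (x=10, y=0)
  L (left): (x=10, y=0) -> (x=9, y=0)
  D (down): (x=9, y=0) -> (x=9, y=1)
  D (down): (x=9, y=1) -> (x=9, y=2)
  U (up): (x=9, y=2) -> (x=9, y=1)
  L (left): (x=9, y=1) -> (x=8, y=1)
Final: (x=8, y=1)

Answer: Final position: (x=8, y=1)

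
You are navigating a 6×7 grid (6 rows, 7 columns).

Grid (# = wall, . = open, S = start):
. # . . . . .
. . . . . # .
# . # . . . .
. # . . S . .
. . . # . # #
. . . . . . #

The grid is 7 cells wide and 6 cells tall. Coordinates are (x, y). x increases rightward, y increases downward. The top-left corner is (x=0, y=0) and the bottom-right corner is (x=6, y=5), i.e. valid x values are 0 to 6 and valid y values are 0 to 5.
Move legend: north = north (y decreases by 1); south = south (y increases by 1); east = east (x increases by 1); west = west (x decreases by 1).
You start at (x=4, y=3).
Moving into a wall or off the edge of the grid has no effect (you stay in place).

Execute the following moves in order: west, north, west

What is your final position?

Start: (x=4, y=3)
  west (west): (x=4, y=3) -> (x=3, y=3)
  north (north): (x=3, y=3) -> (x=3, y=2)
  west (west): blocked, stay at (x=3, y=2)
Final: (x=3, y=2)

Answer: Final position: (x=3, y=2)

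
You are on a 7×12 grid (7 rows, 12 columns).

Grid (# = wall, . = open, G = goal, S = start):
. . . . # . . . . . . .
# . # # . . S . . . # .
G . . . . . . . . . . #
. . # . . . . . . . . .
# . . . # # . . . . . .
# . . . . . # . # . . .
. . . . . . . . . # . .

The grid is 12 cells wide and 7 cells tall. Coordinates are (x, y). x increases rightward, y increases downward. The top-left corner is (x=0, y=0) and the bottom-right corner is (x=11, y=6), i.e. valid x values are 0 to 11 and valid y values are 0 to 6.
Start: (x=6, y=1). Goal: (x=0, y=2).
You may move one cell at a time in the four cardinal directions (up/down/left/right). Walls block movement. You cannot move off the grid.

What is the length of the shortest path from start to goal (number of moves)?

Answer: Shortest path length: 7

Derivation:
BFS from (x=6, y=1) until reaching (x=0, y=2):
  Distance 0: (x=6, y=1)
  Distance 1: (x=6, y=0), (x=5, y=1), (x=7, y=1), (x=6, y=2)
  Distance 2: (x=5, y=0), (x=7, y=0), (x=4, y=1), (x=8, y=1), (x=5, y=2), (x=7, y=2), (x=6, y=3)
  Distance 3: (x=8, y=0), (x=9, y=1), (x=4, y=2), (x=8, y=2), (x=5, y=3), (x=7, y=3), (x=6, y=4)
  Distance 4: (x=9, y=0), (x=3, y=2), (x=9, y=2), (x=4, y=3), (x=8, y=3), (x=7, y=4)
  Distance 5: (x=10, y=0), (x=2, y=2), (x=10, y=2), (x=3, y=3), (x=9, y=3), (x=8, y=4), (x=7, y=5)
  Distance 6: (x=11, y=0), (x=1, y=2), (x=10, y=3), (x=3, y=4), (x=9, y=4), (x=7, y=6)
  Distance 7: (x=1, y=1), (x=11, y=1), (x=0, y=2), (x=1, y=3), (x=11, y=3), (x=2, y=4), (x=10, y=4), (x=3, y=5), (x=9, y=5), (x=6, y=6), (x=8, y=6)  <- goal reached here
One shortest path (7 moves): (x=6, y=1) -> (x=5, y=1) -> (x=4, y=1) -> (x=4, y=2) -> (x=3, y=2) -> (x=2, y=2) -> (x=1, y=2) -> (x=0, y=2)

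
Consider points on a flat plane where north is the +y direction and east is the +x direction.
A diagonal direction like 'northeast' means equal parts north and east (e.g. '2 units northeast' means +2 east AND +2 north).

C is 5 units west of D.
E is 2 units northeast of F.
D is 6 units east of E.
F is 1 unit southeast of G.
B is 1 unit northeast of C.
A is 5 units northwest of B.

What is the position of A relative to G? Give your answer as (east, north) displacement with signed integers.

Answer: A is at (east=0, north=7) relative to G.

Derivation:
Place G at the origin (east=0, north=0).
  F is 1 unit southeast of G: delta (east=+1, north=-1); F at (east=1, north=-1).
  E is 2 units northeast of F: delta (east=+2, north=+2); E at (east=3, north=1).
  D is 6 units east of E: delta (east=+6, north=+0); D at (east=9, north=1).
  C is 5 units west of D: delta (east=-5, north=+0); C at (east=4, north=1).
  B is 1 unit northeast of C: delta (east=+1, north=+1); B at (east=5, north=2).
  A is 5 units northwest of B: delta (east=-5, north=+5); A at (east=0, north=7).
Therefore A relative to G: (east=0, north=7).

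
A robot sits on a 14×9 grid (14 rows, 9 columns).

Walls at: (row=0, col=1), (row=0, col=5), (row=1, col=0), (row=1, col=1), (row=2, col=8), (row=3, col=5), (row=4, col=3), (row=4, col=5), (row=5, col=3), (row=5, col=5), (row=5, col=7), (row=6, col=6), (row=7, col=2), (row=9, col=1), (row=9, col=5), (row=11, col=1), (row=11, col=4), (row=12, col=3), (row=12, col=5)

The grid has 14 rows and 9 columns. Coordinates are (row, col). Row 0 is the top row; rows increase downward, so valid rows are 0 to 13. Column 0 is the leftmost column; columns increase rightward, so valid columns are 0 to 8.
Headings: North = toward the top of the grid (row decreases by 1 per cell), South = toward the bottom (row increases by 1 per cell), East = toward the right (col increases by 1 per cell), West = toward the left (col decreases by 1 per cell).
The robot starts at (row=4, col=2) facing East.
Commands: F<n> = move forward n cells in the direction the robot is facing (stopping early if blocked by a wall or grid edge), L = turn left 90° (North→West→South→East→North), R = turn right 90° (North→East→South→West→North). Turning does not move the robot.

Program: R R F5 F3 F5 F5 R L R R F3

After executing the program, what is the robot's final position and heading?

Start: (row=4, col=2), facing East
  R: turn right, now facing South
  R: turn right, now facing West
  F5: move forward 2/5 (blocked), now at (row=4, col=0)
  F3: move forward 0/3 (blocked), now at (row=4, col=0)
  F5: move forward 0/5 (blocked), now at (row=4, col=0)
  F5: move forward 0/5 (blocked), now at (row=4, col=0)
  R: turn right, now facing North
  L: turn left, now facing West
  R: turn right, now facing North
  R: turn right, now facing East
  F3: move forward 2/3 (blocked), now at (row=4, col=2)
Final: (row=4, col=2), facing East

Answer: Final position: (row=4, col=2), facing East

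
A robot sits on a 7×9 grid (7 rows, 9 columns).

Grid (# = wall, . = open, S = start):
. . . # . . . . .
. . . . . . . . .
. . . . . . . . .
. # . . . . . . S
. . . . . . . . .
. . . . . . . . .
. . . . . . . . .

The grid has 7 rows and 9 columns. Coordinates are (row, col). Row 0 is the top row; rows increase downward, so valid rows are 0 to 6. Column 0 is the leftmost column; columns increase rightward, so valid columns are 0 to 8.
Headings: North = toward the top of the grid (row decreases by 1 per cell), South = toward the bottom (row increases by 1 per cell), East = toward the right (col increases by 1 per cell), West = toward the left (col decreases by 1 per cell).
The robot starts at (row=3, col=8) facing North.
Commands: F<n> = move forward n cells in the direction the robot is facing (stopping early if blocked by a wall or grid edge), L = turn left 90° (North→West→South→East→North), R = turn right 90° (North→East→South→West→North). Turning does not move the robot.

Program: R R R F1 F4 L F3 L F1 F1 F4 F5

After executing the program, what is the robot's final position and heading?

Start: (row=3, col=8), facing North
  R: turn right, now facing East
  R: turn right, now facing South
  R: turn right, now facing West
  F1: move forward 1, now at (row=3, col=7)
  F4: move forward 4, now at (row=3, col=3)
  L: turn left, now facing South
  F3: move forward 3, now at (row=6, col=3)
  L: turn left, now facing East
  F1: move forward 1, now at (row=6, col=4)
  F1: move forward 1, now at (row=6, col=5)
  F4: move forward 3/4 (blocked), now at (row=6, col=8)
  F5: move forward 0/5 (blocked), now at (row=6, col=8)
Final: (row=6, col=8), facing East

Answer: Final position: (row=6, col=8), facing East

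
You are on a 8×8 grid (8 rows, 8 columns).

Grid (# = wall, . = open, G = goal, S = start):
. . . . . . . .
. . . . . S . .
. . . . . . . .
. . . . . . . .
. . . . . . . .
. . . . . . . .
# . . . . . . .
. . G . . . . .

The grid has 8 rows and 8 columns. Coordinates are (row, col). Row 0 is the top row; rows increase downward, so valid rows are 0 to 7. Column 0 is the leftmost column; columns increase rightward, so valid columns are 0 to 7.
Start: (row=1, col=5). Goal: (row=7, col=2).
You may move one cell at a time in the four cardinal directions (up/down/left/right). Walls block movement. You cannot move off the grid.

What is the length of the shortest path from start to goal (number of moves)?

BFS from (row=1, col=5) until reaching (row=7, col=2):
  Distance 0: (row=1, col=5)
  Distance 1: (row=0, col=5), (row=1, col=4), (row=1, col=6), (row=2, col=5)
  Distance 2: (row=0, col=4), (row=0, col=6), (row=1, col=3), (row=1, col=7), (row=2, col=4), (row=2, col=6), (row=3, col=5)
  Distance 3: (row=0, col=3), (row=0, col=7), (row=1, col=2), (row=2, col=3), (row=2, col=7), (row=3, col=4), (row=3, col=6), (row=4, col=5)
  Distance 4: (row=0, col=2), (row=1, col=1), (row=2, col=2), (row=3, col=3), (row=3, col=7), (row=4, col=4), (row=4, col=6), (row=5, col=5)
  Distance 5: (row=0, col=1), (row=1, col=0), (row=2, col=1), (row=3, col=2), (row=4, col=3), (row=4, col=7), (row=5, col=4), (row=5, col=6), (row=6, col=5)
  Distance 6: (row=0, col=0), (row=2, col=0), (row=3, col=1), (row=4, col=2), (row=5, col=3), (row=5, col=7), (row=6, col=4), (row=6, col=6), (row=7, col=5)
  Distance 7: (row=3, col=0), (row=4, col=1), (row=5, col=2), (row=6, col=3), (row=6, col=7), (row=7, col=4), (row=7, col=6)
  Distance 8: (row=4, col=0), (row=5, col=1), (row=6, col=2), (row=7, col=3), (row=7, col=7)
  Distance 9: (row=5, col=0), (row=6, col=1), (row=7, col=2)  <- goal reached here
One shortest path (9 moves): (row=1, col=5) -> (row=1, col=4) -> (row=1, col=3) -> (row=1, col=2) -> (row=2, col=2) -> (row=3, col=2) -> (row=4, col=2) -> (row=5, col=2) -> (row=6, col=2) -> (row=7, col=2)

Answer: Shortest path length: 9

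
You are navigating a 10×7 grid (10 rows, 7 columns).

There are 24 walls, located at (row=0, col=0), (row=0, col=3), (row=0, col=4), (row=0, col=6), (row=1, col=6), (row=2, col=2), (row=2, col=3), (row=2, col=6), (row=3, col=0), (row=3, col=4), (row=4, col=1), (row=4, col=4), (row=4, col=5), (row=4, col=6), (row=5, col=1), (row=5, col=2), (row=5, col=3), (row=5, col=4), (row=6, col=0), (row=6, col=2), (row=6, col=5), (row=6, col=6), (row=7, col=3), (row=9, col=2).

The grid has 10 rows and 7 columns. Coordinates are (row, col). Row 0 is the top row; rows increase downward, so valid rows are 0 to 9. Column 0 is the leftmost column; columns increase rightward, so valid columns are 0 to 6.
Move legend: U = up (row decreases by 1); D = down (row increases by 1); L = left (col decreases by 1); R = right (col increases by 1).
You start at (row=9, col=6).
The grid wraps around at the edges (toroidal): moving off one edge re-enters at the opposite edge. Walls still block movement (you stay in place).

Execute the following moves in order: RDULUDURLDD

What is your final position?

Answer: Final position: (row=9, col=6)

Derivation:
Start: (row=9, col=6)
  R (right): (row=9, col=6) -> (row=9, col=0)
  D (down): blocked, stay at (row=9, col=0)
  U (up): (row=9, col=0) -> (row=8, col=0)
  L (left): (row=8, col=0) -> (row=8, col=6)
  U (up): (row=8, col=6) -> (row=7, col=6)
  D (down): (row=7, col=6) -> (row=8, col=6)
  U (up): (row=8, col=6) -> (row=7, col=6)
  R (right): (row=7, col=6) -> (row=7, col=0)
  L (left): (row=7, col=0) -> (row=7, col=6)
  D (down): (row=7, col=6) -> (row=8, col=6)
  D (down): (row=8, col=6) -> (row=9, col=6)
Final: (row=9, col=6)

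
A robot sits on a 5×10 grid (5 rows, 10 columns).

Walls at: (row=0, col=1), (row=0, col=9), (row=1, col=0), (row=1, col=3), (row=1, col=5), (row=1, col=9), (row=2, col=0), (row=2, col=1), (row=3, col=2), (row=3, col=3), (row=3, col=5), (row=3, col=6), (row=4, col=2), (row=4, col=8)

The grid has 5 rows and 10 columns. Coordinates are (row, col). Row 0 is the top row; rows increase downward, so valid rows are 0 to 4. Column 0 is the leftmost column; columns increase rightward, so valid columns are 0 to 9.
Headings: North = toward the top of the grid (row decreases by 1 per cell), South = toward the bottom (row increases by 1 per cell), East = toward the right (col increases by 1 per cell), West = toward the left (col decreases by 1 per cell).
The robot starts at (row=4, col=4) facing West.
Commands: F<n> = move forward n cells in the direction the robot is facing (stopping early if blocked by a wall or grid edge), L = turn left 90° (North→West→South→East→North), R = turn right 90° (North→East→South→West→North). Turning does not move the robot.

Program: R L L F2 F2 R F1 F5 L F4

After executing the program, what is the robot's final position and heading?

Answer: Final position: (row=4, col=3), facing South

Derivation:
Start: (row=4, col=4), facing West
  R: turn right, now facing North
  L: turn left, now facing West
  L: turn left, now facing South
  F2: move forward 0/2 (blocked), now at (row=4, col=4)
  F2: move forward 0/2 (blocked), now at (row=4, col=4)
  R: turn right, now facing West
  F1: move forward 1, now at (row=4, col=3)
  F5: move forward 0/5 (blocked), now at (row=4, col=3)
  L: turn left, now facing South
  F4: move forward 0/4 (blocked), now at (row=4, col=3)
Final: (row=4, col=3), facing South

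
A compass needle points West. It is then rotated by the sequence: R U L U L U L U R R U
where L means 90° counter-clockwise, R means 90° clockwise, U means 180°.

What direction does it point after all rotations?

Start: West
  R (right (90° clockwise)) -> North
  U (U-turn (180°)) -> South
  L (left (90° counter-clockwise)) -> East
  U (U-turn (180°)) -> West
  L (left (90° counter-clockwise)) -> South
  U (U-turn (180°)) -> North
  L (left (90° counter-clockwise)) -> West
  U (U-turn (180°)) -> East
  R (right (90° clockwise)) -> South
  R (right (90° clockwise)) -> West
  U (U-turn (180°)) -> East
Final: East

Answer: Final heading: East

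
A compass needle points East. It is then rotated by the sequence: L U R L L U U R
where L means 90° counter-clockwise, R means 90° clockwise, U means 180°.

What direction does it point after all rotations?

Start: East
  L (left (90° counter-clockwise)) -> North
  U (U-turn (180°)) -> South
  R (right (90° clockwise)) -> West
  L (left (90° counter-clockwise)) -> South
  L (left (90° counter-clockwise)) -> East
  U (U-turn (180°)) -> West
  U (U-turn (180°)) -> East
  R (right (90° clockwise)) -> South
Final: South

Answer: Final heading: South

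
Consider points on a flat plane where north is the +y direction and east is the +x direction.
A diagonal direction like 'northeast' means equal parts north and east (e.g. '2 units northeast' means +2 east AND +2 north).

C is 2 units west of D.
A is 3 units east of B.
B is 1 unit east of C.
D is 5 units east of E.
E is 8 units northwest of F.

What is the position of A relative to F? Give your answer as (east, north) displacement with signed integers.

Answer: A is at (east=-1, north=8) relative to F.

Derivation:
Place F at the origin (east=0, north=0).
  E is 8 units northwest of F: delta (east=-8, north=+8); E at (east=-8, north=8).
  D is 5 units east of E: delta (east=+5, north=+0); D at (east=-3, north=8).
  C is 2 units west of D: delta (east=-2, north=+0); C at (east=-5, north=8).
  B is 1 unit east of C: delta (east=+1, north=+0); B at (east=-4, north=8).
  A is 3 units east of B: delta (east=+3, north=+0); A at (east=-1, north=8).
Therefore A relative to F: (east=-1, north=8).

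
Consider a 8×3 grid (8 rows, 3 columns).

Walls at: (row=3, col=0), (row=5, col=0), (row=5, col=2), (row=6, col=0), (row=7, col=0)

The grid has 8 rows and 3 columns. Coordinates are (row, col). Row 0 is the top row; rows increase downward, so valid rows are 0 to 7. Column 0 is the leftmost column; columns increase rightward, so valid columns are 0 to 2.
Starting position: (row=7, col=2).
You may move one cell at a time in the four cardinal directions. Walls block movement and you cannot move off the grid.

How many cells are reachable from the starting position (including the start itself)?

Answer: Reachable cells: 19

Derivation:
BFS flood-fill from (row=7, col=2):
  Distance 0: (row=7, col=2)
  Distance 1: (row=6, col=2), (row=7, col=1)
  Distance 2: (row=6, col=1)
  Distance 3: (row=5, col=1)
  Distance 4: (row=4, col=1)
  Distance 5: (row=3, col=1), (row=4, col=0), (row=4, col=2)
  Distance 6: (row=2, col=1), (row=3, col=2)
  Distance 7: (row=1, col=1), (row=2, col=0), (row=2, col=2)
  Distance 8: (row=0, col=1), (row=1, col=0), (row=1, col=2)
  Distance 9: (row=0, col=0), (row=0, col=2)
Total reachable: 19 (grid has 19 open cells total)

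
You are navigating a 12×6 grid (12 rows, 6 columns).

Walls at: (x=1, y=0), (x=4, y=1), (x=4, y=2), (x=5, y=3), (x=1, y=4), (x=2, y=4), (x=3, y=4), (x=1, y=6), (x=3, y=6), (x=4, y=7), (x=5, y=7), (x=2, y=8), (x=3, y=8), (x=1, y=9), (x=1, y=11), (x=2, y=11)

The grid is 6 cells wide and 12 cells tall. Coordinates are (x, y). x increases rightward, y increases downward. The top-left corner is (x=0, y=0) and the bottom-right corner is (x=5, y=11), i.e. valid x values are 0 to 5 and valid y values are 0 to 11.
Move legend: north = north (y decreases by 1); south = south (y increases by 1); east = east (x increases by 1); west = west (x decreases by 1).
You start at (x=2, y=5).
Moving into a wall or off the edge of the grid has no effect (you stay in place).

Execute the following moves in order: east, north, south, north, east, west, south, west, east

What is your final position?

Answer: Final position: (x=3, y=5)

Derivation:
Start: (x=2, y=5)
  east (east): (x=2, y=5) -> (x=3, y=5)
  north (north): blocked, stay at (x=3, y=5)
  south (south): blocked, stay at (x=3, y=5)
  north (north): blocked, stay at (x=3, y=5)
  east (east): (x=3, y=5) -> (x=4, y=5)
  west (west): (x=4, y=5) -> (x=3, y=5)
  south (south): blocked, stay at (x=3, y=5)
  west (west): (x=3, y=5) -> (x=2, y=5)
  east (east): (x=2, y=5) -> (x=3, y=5)
Final: (x=3, y=5)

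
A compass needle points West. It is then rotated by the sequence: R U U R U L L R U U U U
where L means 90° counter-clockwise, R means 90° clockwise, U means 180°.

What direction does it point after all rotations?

Answer: Final heading: South

Derivation:
Start: West
  R (right (90° clockwise)) -> North
  U (U-turn (180°)) -> South
  U (U-turn (180°)) -> North
  R (right (90° clockwise)) -> East
  U (U-turn (180°)) -> West
  L (left (90° counter-clockwise)) -> South
  L (left (90° counter-clockwise)) -> East
  R (right (90° clockwise)) -> South
  U (U-turn (180°)) -> North
  U (U-turn (180°)) -> South
  U (U-turn (180°)) -> North
  U (U-turn (180°)) -> South
Final: South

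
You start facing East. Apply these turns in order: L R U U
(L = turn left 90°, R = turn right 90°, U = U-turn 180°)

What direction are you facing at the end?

Start: East
  L (left (90° counter-clockwise)) -> North
  R (right (90° clockwise)) -> East
  U (U-turn (180°)) -> West
  U (U-turn (180°)) -> East
Final: East

Answer: Final heading: East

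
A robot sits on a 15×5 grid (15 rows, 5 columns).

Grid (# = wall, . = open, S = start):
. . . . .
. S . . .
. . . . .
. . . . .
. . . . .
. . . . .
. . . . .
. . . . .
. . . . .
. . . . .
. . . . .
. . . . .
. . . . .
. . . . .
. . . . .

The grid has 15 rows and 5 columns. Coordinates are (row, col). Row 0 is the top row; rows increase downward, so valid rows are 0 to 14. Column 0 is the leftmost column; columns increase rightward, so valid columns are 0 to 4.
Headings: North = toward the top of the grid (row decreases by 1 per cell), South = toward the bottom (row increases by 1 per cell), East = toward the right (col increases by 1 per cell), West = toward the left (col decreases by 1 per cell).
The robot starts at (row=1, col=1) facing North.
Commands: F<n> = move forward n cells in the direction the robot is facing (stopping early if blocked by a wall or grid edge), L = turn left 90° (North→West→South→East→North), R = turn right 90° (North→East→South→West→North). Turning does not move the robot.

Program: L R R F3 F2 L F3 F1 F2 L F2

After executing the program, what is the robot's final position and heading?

Answer: Final position: (row=0, col=2), facing West

Derivation:
Start: (row=1, col=1), facing North
  L: turn left, now facing West
  R: turn right, now facing North
  R: turn right, now facing East
  F3: move forward 3, now at (row=1, col=4)
  F2: move forward 0/2 (blocked), now at (row=1, col=4)
  L: turn left, now facing North
  F3: move forward 1/3 (blocked), now at (row=0, col=4)
  F1: move forward 0/1 (blocked), now at (row=0, col=4)
  F2: move forward 0/2 (blocked), now at (row=0, col=4)
  L: turn left, now facing West
  F2: move forward 2, now at (row=0, col=2)
Final: (row=0, col=2), facing West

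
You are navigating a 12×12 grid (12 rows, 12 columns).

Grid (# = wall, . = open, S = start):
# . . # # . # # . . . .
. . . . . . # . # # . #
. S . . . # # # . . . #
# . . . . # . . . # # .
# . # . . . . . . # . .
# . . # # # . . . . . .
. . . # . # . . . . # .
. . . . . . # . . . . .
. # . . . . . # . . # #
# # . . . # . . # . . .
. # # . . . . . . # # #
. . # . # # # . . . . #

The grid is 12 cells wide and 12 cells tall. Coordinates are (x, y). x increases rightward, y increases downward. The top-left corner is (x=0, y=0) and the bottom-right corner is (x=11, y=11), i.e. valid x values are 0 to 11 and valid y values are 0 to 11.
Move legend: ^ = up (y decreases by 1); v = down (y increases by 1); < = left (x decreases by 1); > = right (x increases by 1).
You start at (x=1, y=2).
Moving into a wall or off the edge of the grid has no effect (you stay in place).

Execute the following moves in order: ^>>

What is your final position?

Start: (x=1, y=2)
  ^ (up): (x=1, y=2) -> (x=1, y=1)
  > (right): (x=1, y=1) -> (x=2, y=1)
  > (right): (x=2, y=1) -> (x=3, y=1)
Final: (x=3, y=1)

Answer: Final position: (x=3, y=1)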